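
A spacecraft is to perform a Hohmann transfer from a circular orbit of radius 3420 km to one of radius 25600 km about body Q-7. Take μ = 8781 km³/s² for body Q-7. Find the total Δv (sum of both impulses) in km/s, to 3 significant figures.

Δv = 0.827 km/s

The Hohmann ellipse has a_t = (r₁ + r₂)/2 = 14510 km.
Circular speed at r₁: v₁ = √(μ/r₁) = √(8781/3420) = 1.602 km/s.
On the transfer ellipse at r₁, v² = μ(2/r − 1/a) gives v_p = √[μ(2/r₁ − 1/a_t)] = 2.128 km/s.
First burn Δv₁ = |v_p − v₁| = 0.5260 km/s.
Circular speed at r₂: v₂ = √(μ/r₂) = 0.58567 km/s.
Transfer-orbit speed at r₂: v_a = √[μ(2/r₂ − 1/a_t)] = 0.28434 km/s.
Second burn Δv₂ = |v₂ − v_a| = 0.3013 km/s.
Total Δv = Δv₁ + Δv₂ = 0.8273 km/s.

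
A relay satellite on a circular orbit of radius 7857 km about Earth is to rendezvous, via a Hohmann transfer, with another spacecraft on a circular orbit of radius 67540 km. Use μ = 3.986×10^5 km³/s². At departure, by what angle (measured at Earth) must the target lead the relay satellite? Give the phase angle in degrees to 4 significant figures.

The Hohmann ellipse has a_t = (r₁ + r₂)/2 = 37698.5 km.
The half-period of the transfer ellipse is t = π√(a_t³/μ) = 36420 s.
The target's mean motion on its circular orbit is ω₂ = √(μ/r₂³) = 3.597×10^-5 rad/s.
Angle swept by the target during transfer: ω₂·t = 1.310 rad = 75.06°.
The relay satellite traverses 180° on the transfer ellipse, so the target must lead by 180° − 75.06° = 104.9°.

φ = 104.9°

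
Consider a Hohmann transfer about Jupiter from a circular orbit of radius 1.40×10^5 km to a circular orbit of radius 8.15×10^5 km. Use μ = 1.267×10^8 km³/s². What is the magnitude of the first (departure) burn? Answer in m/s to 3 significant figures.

Δv₁ = 9220 m/s

The Hohmann ellipse has a_t = (r₁ + r₂)/2 = 4.775×10^5 km.
Circular speed at r = 1.400×10^5 km: v_c = √(μ/r) = 30.083 km/s.
Vis-viva on the transfer ellipse at r = 1.400×10^5 km gives v_t = √[μ(2/r − 1/a_t)] = 39.302 km/s.
Δv₁ = |v_t − v_c| = |39.302 − 30.083| = 9.219 km/s.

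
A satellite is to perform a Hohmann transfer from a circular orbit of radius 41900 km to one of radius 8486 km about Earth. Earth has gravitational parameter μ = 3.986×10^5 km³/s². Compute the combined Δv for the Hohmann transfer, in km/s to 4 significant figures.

Δv = 3.279 km/s

The Hohmann ellipse has a_t = (r₁ + r₂)/2 = 25193 km.
At r₁ the circular-orbit speed is v₁ = √(μ/r₁) = 3.084 km/s.
On the transfer ellipse at r₁, vis-viva equation gives v_a = √[μ(2/r₁ − 1/a_t)] = 1.790 km/s.
First burn Δv₁ = |v_a − v₁| = 1.294 km/s.
At r₂, v₂ = √(μ/r₂) = 6.854 km/s.
Transfer-orbit speed at r₂: v_p = √[μ(2/r₂ − 1/a_t)] = 8.839 km/s.
Second burn Δv₂ = |v₂ − v_p| = 1.985 km/s.
Δv = Δv₁ + Δv₂ = 1.294 + 1.985 = 3.279 km/s.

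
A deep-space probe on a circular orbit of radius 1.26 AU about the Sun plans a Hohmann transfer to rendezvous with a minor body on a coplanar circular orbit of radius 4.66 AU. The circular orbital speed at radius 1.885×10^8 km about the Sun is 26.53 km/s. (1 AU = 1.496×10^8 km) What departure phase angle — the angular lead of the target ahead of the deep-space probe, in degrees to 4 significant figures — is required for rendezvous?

φ = 88.88°

From the circular-orbit relation v² = μ/r at r = 1.885×10^8 km: μ = v²r = (26.53)² × 1.885×10^8 = 1.32674×10^11 km³/s².
In km: r₁ = 1.26 × 1.496×10^8 = 1.88496×10^8 km; r₂ = 4.66 × 1.496×10^8 = 6.97136×10^8 km.
Transfer-ellipse semi-major axis a_t = (r₁ + r₂)/2 = (1.88496×10^8 + 6.97136×10^8)/2 = 4.42816×10^8 km.
Transfer time t = π√(a_t³/μ) = 8.0370×10^7 s.
The target's mean motion on its circular orbit is ω₂ = √(μ/r₂³) = 1.9789×10^-8 rad/s.
Angle swept by the target during transfer: ω₂·t = 1.5904 rad = 91.12°.
Arrival is 180° from departure on the ellipse, so φ = 180° − 91.12° = 88.88°.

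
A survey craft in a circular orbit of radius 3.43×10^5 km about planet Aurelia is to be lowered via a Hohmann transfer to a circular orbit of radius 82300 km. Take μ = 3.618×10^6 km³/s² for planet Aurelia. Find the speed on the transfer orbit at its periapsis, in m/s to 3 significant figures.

v = 8420 m/s

Semi-major axis of the transfer orbit: a_t = (3.430×10^5 + 82300)/2 = 2.1265×10^5 km.
At periapsis, r = 82300 km.
Applying v² = μ(2/r − 1/a_t): v = 8.421 km/s.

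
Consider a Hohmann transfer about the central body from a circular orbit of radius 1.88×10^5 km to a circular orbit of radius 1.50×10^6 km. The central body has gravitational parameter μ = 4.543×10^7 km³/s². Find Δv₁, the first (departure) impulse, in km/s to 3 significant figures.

Δv₁ = 5.18 km/s

Transfer-ellipse semi-major axis a_t = (r₁ + r₂)/2 = (1.880×10^5 + 1.500×10^6)/2 = 8.440×10^5 km.
Circular speed at r = 1.880×10^5 km: v_c = √(μ/r) = 15.545 km/s.
Transfer-orbit speed at the same r (vis-viva, a = a_t): v_t = √[μ(2/r − 1/a_t)] = 20.724 km/s.
Δv₁ = |v_t − v_c| = |20.724 − 15.545| = 5.179 km/s.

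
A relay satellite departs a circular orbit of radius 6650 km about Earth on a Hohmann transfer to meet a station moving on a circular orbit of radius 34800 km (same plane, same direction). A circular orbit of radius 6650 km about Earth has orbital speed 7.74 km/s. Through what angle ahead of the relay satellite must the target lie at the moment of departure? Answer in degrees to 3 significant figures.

From the circular-orbit relation v² = μ/r at r = 6650 km: μ = v²r = (7.74)² × 6650 = 3.98386×10^5 km³/s².
The Hohmann ellipse has a_t = (r₁ + r₂)/2 = 20725 km.
The half-period of the transfer ellipse is t = π√(a_t³/μ) = 14850 s.
The target's mean motion on its circular orbit is ω₂ = √(μ/r₂³) = 9.723×10^-5 rad/s.
Angle swept by the target during transfer: ω₂·t = 1.4439 rad = 82.73°.
The relay satellite traverses 180° on the transfer ellipse, so the target must lead by 180° − 82.73° = 97.3°.

φ = 97.3°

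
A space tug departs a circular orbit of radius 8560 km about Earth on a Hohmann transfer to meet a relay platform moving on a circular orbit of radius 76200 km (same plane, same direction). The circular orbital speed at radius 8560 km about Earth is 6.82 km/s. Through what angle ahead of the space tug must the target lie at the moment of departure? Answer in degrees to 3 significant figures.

From the circular-orbit relation v² = μ/r at r = 8560 km: μ = v²r = (6.82)² × 8560 = 3.98146×10^5 km³/s².
Transfer-ellipse semi-major axis a_t = (r₁ + r₂)/2 = (8560 + 76200)/2 = 42380 km.
The half-period of the transfer ellipse is t = π√(a_t³/μ) = 43440 s.
Target angular speed ω₂ = √(μ/r₂³) = 3.000×10^-5 rad/s.
Angle swept by the target during transfer: ω₂·t = 1.303 rad = 74.66°.
Arrival is 180° from departure on the ellipse, so φ = 180° − 74.66° = 105°.

φ = 105°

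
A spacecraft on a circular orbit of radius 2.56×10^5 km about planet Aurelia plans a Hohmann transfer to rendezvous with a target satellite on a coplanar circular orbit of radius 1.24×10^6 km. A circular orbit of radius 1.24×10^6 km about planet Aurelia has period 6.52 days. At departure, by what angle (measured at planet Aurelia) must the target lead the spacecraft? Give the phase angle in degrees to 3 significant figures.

From Kepler's third law T² = 4π²r³/μ at r = 1.24×10^6 km, T = 6.52 days = 6.52 × 86400 s = 5.63328×10^5 s: μ = 4π²r³/T² = 2.37193×10^8 km³/s².
The Hohmann ellipse has a_t = (r₁ + r₂)/2 = 7.480×10^5 km.
The half-period of the transfer ellipse is t = π√(a_t³/μ) = 1.3196×10^5 s.
The target's mean motion on its circular orbit is ω₂ = √(μ/r₂³) = 1.1154×10^-5 rad/s.
Angle swept by the target during transfer: ω₂·t = 1.4719 rad = 84.33°.
The spacecraft traverses 180° on the transfer ellipse, so the target must lead by 180° − 84.33° = 95.7°.

φ = 95.7°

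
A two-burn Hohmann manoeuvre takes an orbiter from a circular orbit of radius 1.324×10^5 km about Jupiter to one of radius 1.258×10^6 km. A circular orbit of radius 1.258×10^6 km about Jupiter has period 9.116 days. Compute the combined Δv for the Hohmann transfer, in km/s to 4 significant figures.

From Kepler's third law T² = 4π²r³/μ at r = 1.258×10^6 km, T = 9.116 days = 9.116 × 86400 s = 7.876224×10^5 s: μ = 4π²r³/T² = 1.26697×10^8 km³/s².
Transfer-ellipse semi-major axis a_t = (r₁ + r₂)/2 = (1.324×10^5 + 1.258×10^6)/2 = 6.952×10^5 km.
Circular speed at r₁: v₁ = √(μ/r₁) = √(1.26697×10^8/1.324×10^5) = 30.9342 km/s.
On the transfer ellipse at r₁, vis-viva equation gives v_p = √[μ(2/r₁ − 1/a_t)] = 41.6125 km/s.
First burn Δv₁ = |v_p − v₁| = 10.678 km/s.
Circular speed at r₂: v₂ = √(μ/r₂) = 10.0356 km/s.
Transfer-orbit speed at r₂: v_a = √[μ(2/r₂ − 1/a_t)] = 4.37957 km/s.
Second burn Δv₂ = |v₂ − v_a| = 5.6560 km/s.
Δv = Δv₁ + Δv₂ = 10.678 + 5.6560 = 16.33 km/s.

Δv = 16.33 km/s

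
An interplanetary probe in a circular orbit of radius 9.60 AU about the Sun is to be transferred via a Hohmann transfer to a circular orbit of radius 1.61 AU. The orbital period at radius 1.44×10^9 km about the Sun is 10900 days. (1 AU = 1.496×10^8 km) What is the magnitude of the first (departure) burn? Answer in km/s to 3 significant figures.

From Kepler's third law T² = 4π²r³/μ at r = 1.44×10^9 km, T = 10900 days = 10900 × 86400 s = 9.4176×10^8 s: μ = 4π²r³/T² = 1.32913×10^11 km³/s².
In km: r₁ = 9.60 × 1.496×10^8 = 1.43616×10^9 km; r₂ = 1.61 × 1.496×10^8 = 2.40856×10^8 km.
The Hohmann ellipse has a_t = (r₁ + r₂)/2 = 8.38508×10^8 km.
On the circular orbit at r = 1.43616×10^9 km, v_c = √(μ/r) = 9.620 km/s.
Transfer-orbit speed at the same r (vis-viva, a = a_t): v_t = √[μ(2/r − 1/a_t)] = 5.156 km/s.
Δv₁ = |v_t − v_c| = |5.156 − 9.620| = 4.464 km/s.

Δv₁ = 4.46 km/s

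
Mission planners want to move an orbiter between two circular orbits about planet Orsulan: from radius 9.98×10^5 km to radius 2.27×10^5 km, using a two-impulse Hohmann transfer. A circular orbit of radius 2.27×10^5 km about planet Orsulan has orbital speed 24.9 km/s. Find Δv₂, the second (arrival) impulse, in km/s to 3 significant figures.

From the circular-orbit relation v² = μ/r at r = 2.27×10^5 km: μ = v²r = (24.9)² × 2.27×10^5 = 1.40742×10^8 km³/s².
Transfer-ellipse semi-major axis a_t = (r₁ + r₂)/2 = (9.980×10^5 + 2.270×10^5)/2 = 6.125×10^5 km.
Circular speed at r = 2.270×10^5 km: v_c = √(μ/r) = 24.900 km/s.
Vis-viva on the transfer ellipse at r = 2.270×10^5 km gives v_t = √[μ(2/r − 1/a_t)] = 31.784 km/s.
Δv₂ = |v_t − v_c| = |31.784 − 24.900| = 6.884 km/s.

Δv₂ = 6.88 km/s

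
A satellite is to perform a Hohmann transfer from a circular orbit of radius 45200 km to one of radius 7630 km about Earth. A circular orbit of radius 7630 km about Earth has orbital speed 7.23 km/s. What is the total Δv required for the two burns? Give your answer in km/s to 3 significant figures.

From the circular-orbit relation v² = μ/r at r = 7630 km: μ = v²r = (7.23)² × 7630 = 3.98842×10^5 km³/s².
Semi-major axis of the transfer orbit: a_t = (45200 + 7630)/2 = 26415 km.
Circular speed at r₁: v₁ = √(μ/r₁) = √(3.98842×10^5/45200) = 2.9705 km/s.
Transfer-orbit speed at r₁ (v² = μ(2/r − 1/a)): v_a = √[μ(2/r₁ − 1/a_t)] = 1.5965 km/s.
First burn Δv₁ = |v_a − v₁| = 1.374 km/s.
Circular speed at r₂: v₂ = √(μ/r₂) = 7.230 km/s.
Transfer-orbit speed at r₂: v_p = √[μ(2/r₂ − 1/a_t)] = 9.458 km/s.
Second burn Δv₂ = |v₂ − v_p| = 2.228 km/s.
Δv = Δv₁ + Δv₂ = 1.374 + 2.228 = 3.602 km/s.

Δv = 3.60 km/s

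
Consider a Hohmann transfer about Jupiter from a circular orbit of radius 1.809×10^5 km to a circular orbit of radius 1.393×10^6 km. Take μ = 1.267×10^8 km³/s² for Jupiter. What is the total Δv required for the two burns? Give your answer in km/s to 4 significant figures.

Transfer-ellipse semi-major axis a_t = (r₁ + r₂)/2 = (1.809×10^5 + 1.393×10^6)/2 = 7.8695×10^5 km.
Circular speed at r₁: v₁ = √(μ/r₁) = √(1.267×10^8/1.809×10^5) = 26.4648 km/s.
Transfer-orbit speed at r₁ (vis-viva equation): v_p = √[μ(2/r₁ − 1/a_t)] = 35.2104 km/s.
First burn Δv₁ = |v_p − v₁| = 8.746 km/s.
At r₂, v₂ = √(μ/r₂) = 9.537 km/s.
Transfer-orbit speed at r₂: v_a = √[μ(2/r₂ − 1/a_t)] = 4.573 km/s.
Second burn Δv₂ = |v₂ − v_a| = 4.964 km/s.
Δv = Δv₁ + Δv₂ = 8.746 + 4.964 = 13.71 km/s.

Δv = 13.71 km/s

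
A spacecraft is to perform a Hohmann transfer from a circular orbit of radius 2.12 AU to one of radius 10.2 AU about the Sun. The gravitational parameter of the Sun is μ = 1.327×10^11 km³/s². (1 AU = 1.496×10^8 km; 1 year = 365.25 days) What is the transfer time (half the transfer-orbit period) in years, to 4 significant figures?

t = 7.645 years

In km: r₁ = 2.12 × 1.496×10^8 = 3.17152×10^8 km; r₂ = 10.2 × 1.496×10^8 = 1.52592×10^9 km.
Transfer-ellipse semi-major axis a_t = (r₁ + r₂)/2 = (3.17152×10^8 + 1.52592×10^9)/2 = 9.21536×10^8 km.
Half the transfer-orbit period gives t = π√(a_t³/μ) = 2.4126×10^8 s.
Converting: 2.4126×10^8 s ÷ 3.15576×10^7 s/year (365.25 × 86400) = 7.645 years.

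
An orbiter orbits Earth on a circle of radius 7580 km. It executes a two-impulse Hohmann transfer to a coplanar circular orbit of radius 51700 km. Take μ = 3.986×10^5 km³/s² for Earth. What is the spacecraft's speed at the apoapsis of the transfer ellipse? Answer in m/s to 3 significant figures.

v = 1400 m/s

The Hohmann ellipse has a_t = (r₁ + r₂)/2 = 29640 km.
At apoapsis, r = 51700 km.
From the vis-viva equation, v = √[μ(2/r − 1/a_t)] = 1.404 km/s.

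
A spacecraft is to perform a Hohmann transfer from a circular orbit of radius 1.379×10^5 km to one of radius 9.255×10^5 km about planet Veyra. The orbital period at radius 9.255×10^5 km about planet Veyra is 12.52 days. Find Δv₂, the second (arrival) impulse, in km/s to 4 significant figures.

From Kepler's third law T² = 4π²r³/μ at r = 9.255×10^5 km, T = 12.52 days = 12.52 × 86400 s = 1.081728×10^6 s: μ = 4π²r³/T² = 2.67456×10^7 km³/s².
Semi-major axis of the transfer orbit: a_t = (1.379×10^5 + 9.255×10^5)/2 = 5.317×10^5 km.
Circular speed at r = 9.255×10^5 km: v_c = √(μ/r) = 5.376 km/s.
Transfer-orbit speed at the same r (vis-viva, a = a_t): v_t = √[μ(2/r − 1/a_t)] = 2.738 km/s.
Δv₂ = |v_t − v_c| = |2.738 − 5.376| = 2.638 km/s.

Δv₂ = 2.638 km/s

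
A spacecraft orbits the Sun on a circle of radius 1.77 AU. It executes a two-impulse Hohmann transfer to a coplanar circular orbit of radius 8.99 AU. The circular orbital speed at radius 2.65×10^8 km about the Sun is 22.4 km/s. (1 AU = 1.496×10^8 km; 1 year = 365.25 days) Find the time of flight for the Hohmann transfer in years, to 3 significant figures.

From the circular-orbit relation v² = μ/r at r = 2.65×10^8 km: μ = v²r = (22.4)² × 2.65×10^8 = 1.32966×10^11 km³/s².
In km: r₁ = 1.77 × 1.496×10^8 = 2.64792×10^8 km; r₂ = 8.99 × 1.496×10^8 = 1.344904×10^9 km.
Semi-major axis of the transfer orbit: a_t = (2.64792×10^8 + 1.344904×10^9)/2 = 8.04848×10^8 km.
Half the transfer-orbit period gives t = π√(a_t³/μ) = 1.967×10^8 s.
Converting: 1.967×10^8 s ÷ 3.15576×10^7 s/year (365.25 × 86400) = 6.23 years.

t = 6.23 years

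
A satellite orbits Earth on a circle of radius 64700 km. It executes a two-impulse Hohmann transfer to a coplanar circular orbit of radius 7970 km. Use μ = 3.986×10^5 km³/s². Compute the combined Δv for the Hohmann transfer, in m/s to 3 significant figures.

Δv = 3680 m/s

Transfer-ellipse semi-major axis a_t = (r₁ + r₂)/2 = (64700 + 7970)/2 = 36335 km.
At r₁ the circular-orbit speed is v₁ = √(μ/r₁) = 2.482 km/s.
On the transfer ellipse at r₁, vis-viva equation gives v_a = √[μ(2/r₁ − 1/a_t)] = 1.162 km/s.
First burn Δv₁ = |v_a − v₁| = 1.320 km/s.
At r₂, v₂ = √(μ/r₂) = 7.072 km/s.
Transfer-orbit speed at r₂: v_p = √[μ(2/r₂ − 1/a_t)] = 9.437 km/s.
Second burn Δv₂ = |v₂ − v_p| = 2.365 km/s.
Total Δv = Δv₁ + Δv₂ = 3.685 km/s.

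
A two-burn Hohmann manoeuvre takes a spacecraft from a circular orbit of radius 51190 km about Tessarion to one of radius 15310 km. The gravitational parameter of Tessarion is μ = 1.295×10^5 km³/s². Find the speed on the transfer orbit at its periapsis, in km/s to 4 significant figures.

Semi-major axis of the transfer orbit: a_t = (51190 + 15310)/2 = 33250 km.
The periapsis of the transfer ellipse is at r = 15310 km.
From the vis-viva equation, v = √[μ(2/r − 1/a_t)] = 3.609 km/s.

v = 3.609 km/s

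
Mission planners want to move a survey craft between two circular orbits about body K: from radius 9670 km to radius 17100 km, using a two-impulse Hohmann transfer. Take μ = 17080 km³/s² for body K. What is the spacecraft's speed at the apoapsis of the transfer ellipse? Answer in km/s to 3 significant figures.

v = 0.849 km/s

The Hohmann ellipse has a_t = (r₁ + r₂)/2 = 13385 km.
At apoapsis, r = 17100 km.
Applying v² = μ(2/r − 1/a_t): v = 0.8495 km/s.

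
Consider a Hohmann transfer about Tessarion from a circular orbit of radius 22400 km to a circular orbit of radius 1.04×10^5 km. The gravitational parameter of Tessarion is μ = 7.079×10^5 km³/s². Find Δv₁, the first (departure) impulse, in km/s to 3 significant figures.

Δv₁ = 1.59 km/s

Semi-major axis of the transfer orbit: a_t = (22400 + 1.040×10^5)/2 = 63200 km.
On the circular orbit at r = 22400 km, v_c = √(μ/r) = 5.6216 km/s.
Transfer-orbit speed at the same r (vis-viva, a = a_t): v_t = √[μ(2/r − 1/a_t)] = 7.2114 km/s.
Δv₁ = |v_t − v_c| = |7.2114 − 5.6216| = 1.590 km/s.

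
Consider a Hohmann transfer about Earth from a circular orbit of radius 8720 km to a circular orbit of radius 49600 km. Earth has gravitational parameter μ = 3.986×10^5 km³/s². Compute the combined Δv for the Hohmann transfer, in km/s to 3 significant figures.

Δv = 3.34 km/s

Transfer-ellipse semi-major axis a_t = (r₁ + r₂)/2 = (8720 + 49600)/2 = 29160 km.
Circular speed at r₁: v₁ = √(μ/r₁) = √(3.986×10^5/8720) = 6.760992 km/s.
On the transfer ellipse at r₁, v² = μ(2/r − 1/a) gives v_p = √[μ(2/r₁ − 1/a_t)] = 8.817744 km/s.
First burn Δv₁ = |v_p − v₁| = 2.0568 km/s.
Circular speed at r₂: v₂ = √(μ/r₂) = 2.8348 km/s.
Transfer-orbit speed at r₂: v_a = √[μ(2/r₂ − 1/a_t)] = 1.5502 km/s.
Second burn Δv₂ = |v₂ − v_a| = 1.2846 km/s.
Δv = Δv₁ + Δv₂ = 2.0568 + 1.2846 = 3.341 km/s.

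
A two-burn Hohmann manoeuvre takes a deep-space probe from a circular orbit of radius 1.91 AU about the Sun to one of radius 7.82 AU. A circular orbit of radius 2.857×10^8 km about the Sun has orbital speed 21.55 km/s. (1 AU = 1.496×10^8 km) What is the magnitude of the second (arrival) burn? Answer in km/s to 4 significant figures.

From the circular-orbit relation v² = μ/r at r = 2.857×10^8 km: μ = v²r = (21.55)² × 2.857×10^8 = 1.32680×10^11 km³/s².
In km: r₁ = 1.91 × 1.496×10^8 = 2.85736×10^8 km; r₂ = 7.82 × 1.496×10^8 = 1.169872×10^9 km.
Transfer-ellipse semi-major axis a_t = (r₁ + r₂)/2 = (2.85736×10^8 + 1.169872×10^9)/2 = 7.27804×10^8 km.
Circular speed at r = 1.169872×10^9 km: v_c = √(μ/r) = 10.65 km/s.
Transfer-orbit speed at the same r (vis-viva, a = a_t): v_t = √[μ(2/r − 1/a_t)] = 6.673 km/s.
Δv₂ = |v_t − v_c| = |6.673 − 10.65| = 3.977 km/s.

Δv₂ = 3.977 km/s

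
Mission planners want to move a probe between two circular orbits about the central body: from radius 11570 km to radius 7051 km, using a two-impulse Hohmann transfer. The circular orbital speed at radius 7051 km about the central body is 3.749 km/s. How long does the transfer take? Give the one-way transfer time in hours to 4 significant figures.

t = 2.490 hours

From the circular-orbit relation v² = μ/r at r = 7051 km: μ = v²r = (3.749)² × 7051 = 99101.8 km³/s².
Transfer-ellipse semi-major axis a_t = (r₁ + r₂)/2 = (11570 + 7051)/2 = 9310.5 km.
Half the transfer-orbit period gives t = π√(a_t³/μ) = 8965 s.
Converting: 8965 s ÷ 3600 s/hour = 2.490 hours.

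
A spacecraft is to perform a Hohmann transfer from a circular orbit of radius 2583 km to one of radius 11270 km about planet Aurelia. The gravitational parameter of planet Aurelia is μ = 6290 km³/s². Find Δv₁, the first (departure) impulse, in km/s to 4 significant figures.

Semi-major axis of the transfer orbit: a_t = (2583 + 11270)/2 = 6926.5 km.
On the circular orbit at r = 2583 km, v_c = √(μ/r) = 1.5605 km/s.
Transfer-orbit speed at the same r (vis-viva, a = a_t): v_t = √[μ(2/r − 1/a_t)] = 1.9905 km/s.
Δv₁ = |v_t − v_c| = |1.9905 − 1.5605| = 0.4300 km/s.

Δv₁ = 0.4300 km/s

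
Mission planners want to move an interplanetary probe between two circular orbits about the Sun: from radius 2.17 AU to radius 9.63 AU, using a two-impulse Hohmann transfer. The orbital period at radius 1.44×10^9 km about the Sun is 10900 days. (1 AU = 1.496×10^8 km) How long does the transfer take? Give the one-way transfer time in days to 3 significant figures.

t = 2620 days

From Kepler's third law T² = 4π²r³/μ at r = 1.44×10^9 km, T = 10900 days = 10900 × 86400 s = 9.4176×10^8 s: μ = 4π²r³/T² = 1.32913×10^11 km³/s².
In km: r₁ = 2.17 × 1.496×10^8 = 3.24632×10^8 km; r₂ = 9.63 × 1.496×10^8 = 1.440648×10^9 km.
Transfer-ellipse semi-major axis a_t = (r₁ + r₂)/2 = (3.24632×10^8 + 1.440648×10^9)/2 = 8.8264×10^8 km.
By Kepler's third law the transfer-orbit period is T = 2π√(a_t³/μ), so t = T/2 = 2.260×10^8 s.
Converting: 2.260×10^8 s ÷ 86400 s/day = 2620 days.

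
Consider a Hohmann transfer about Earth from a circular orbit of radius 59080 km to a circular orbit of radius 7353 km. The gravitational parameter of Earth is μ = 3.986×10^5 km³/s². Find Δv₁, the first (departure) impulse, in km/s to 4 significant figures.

Δv₁ = 1.375 km/s

Semi-major axis of the transfer orbit: a_t = (59080 + 7353)/2 = 33216.5 km.
On the circular orbit at r = 59080 km, v_c = √(μ/r) = 2.597 km/s.
Vis-viva on the transfer ellipse at r = 59080 km gives v_t = √[μ(2/r − 1/a_t)] = 1.222 km/s.
Δv₁ = |v_t − v_c| = |1.222 − 2.597| = 1.375 km/s.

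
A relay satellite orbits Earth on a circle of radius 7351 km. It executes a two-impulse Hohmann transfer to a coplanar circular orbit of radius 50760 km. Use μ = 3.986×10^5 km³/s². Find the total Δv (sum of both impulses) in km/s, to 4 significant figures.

Δv = 3.762 km/s

The Hohmann ellipse has a_t = (r₁ + r₂)/2 = 29055.5 km.
At r₁ the circular-orbit speed is v₁ = √(μ/r₁) = 7.364 km/s.
On the transfer ellipse at r₁, v² = μ(2/r − 1/a) gives v_p = √[μ(2/r₁ − 1/a_t)] = 9.733 km/s.
First burn Δv₁ = |v_p − v₁| = 2.369 km/s.
Circular speed at r₂: v₂ = √(μ/r₂) = 2.8023 km/s.
Transfer-orbit speed at r₂: v_a = √[μ(2/r₂ − 1/a_t)] = 1.4095 km/s.
Second burn Δv₂ = |v₂ − v_a| = 1.393 km/s.
Δv = Δv₁ + Δv₂ = 2.369 + 1.393 = 3.762 km/s.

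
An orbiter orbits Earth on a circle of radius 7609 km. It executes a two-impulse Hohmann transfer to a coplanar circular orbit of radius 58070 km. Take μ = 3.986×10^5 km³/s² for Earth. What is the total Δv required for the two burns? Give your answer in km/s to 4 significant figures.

Δv = 3.746 km/s

The Hohmann ellipse has a_t = (r₁ + r₂)/2 = 32839.5 km.
At r₁ the circular-orbit speed is v₁ = √(μ/r₁) = 7.238 km/s.
Transfer-orbit speed at r₁ (vis-viva equation): v_p = √[μ(2/r₁ − 1/a_t)] = 9.625 km/s.
First burn Δv₁ = |v_p − v₁| = 2.387 km/s.
At r₂, v₂ = √(μ/r₂) = 2.620 km/s.
Transfer-orbit speed at r₂: v_a = √[μ(2/r₂ − 1/a_t)] = 1.261 km/s.
Second burn Δv₂ = |v₂ − v_a| = 1.359 km/s.
Δv = Δv₁ + Δv₂ = 2.387 + 1.359 = 3.746 km/s.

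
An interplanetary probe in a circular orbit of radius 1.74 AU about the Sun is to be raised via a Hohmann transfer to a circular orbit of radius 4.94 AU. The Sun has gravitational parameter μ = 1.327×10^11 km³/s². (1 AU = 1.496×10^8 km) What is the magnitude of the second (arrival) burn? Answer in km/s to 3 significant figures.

In km: r₁ = 1.74 × 1.496×10^8 = 2.60304×10^8 km; r₂ = 4.94 × 1.496×10^8 = 7.39024×10^8 km.
Transfer-ellipse semi-major axis a_t = (r₁ + r₂)/2 = (2.60304×10^8 + 7.39024×10^8)/2 = 4.99664×10^8 km.
On the circular orbit at r = 7.39024×10^8 km, v_c = √(μ/r) = 13.40 km/s.
Transfer-orbit speed at the same r (vis-viva, a = a_t): v_t = √[μ(2/r − 1/a_t)] = 9.672 km/s.
Δv₂ = |v_t − v_c| = |9.672 − 13.40| = 3.728 km/s.

Δv₂ = 3.73 km/s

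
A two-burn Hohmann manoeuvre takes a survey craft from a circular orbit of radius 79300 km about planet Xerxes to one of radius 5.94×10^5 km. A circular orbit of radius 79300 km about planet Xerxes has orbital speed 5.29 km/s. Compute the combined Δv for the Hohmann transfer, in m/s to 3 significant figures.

Δv = 2730 m/s

From the circular-orbit relation v² = μ/r at r = 79300 km: μ = v²r = (5.29)² × 79300 = 2.21914×10^6 km³/s².
The Hohmann ellipse has a_t = (r₁ + r₂)/2 = 3.3665×10^5 km.
Circular speed at r₁: v₁ = √(μ/r₁) = √(2.21914×10^6/79300) = 5.290 km/s.
On the transfer ellipse at r₁, v² = μ(2/r − 1/a) gives v_p = √[μ(2/r₁ − 1/a_t)] = 7.027 km/s.
First burn Δv₁ = |v_p − v₁| = 1.737 km/s.
Circular speed at r₂: v₂ = √(μ/r₂) = 1.9329 km/s.
Transfer-orbit speed at r₂: v_a = √[μ(2/r₂ − 1/a_t)] = 0.93809 km/s.
Second burn Δv₂ = |v₂ − v_a| = 0.9948 km/s.
Total Δv = Δv₁ + Δv₂ = 2.732 km/s.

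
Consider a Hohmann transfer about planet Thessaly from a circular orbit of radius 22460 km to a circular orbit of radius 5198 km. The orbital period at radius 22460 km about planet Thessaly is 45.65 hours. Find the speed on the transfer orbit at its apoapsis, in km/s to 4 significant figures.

From Kepler's third law T² = 4π²r³/μ at r = 22460 km, T = 45.65 hours = 45.65 × 3600 s = 1.6434×10^5 s: μ = 4π²r³/T² = 16561.6 km³/s².
The Hohmann ellipse has a_t = (r₁ + r₂)/2 = 13829 km.
At apoapsis, r = 22460 km.
Applying v² = μ(2/r − 1/a_t): v = 0.5265 km/s.

v = 0.5265 km/s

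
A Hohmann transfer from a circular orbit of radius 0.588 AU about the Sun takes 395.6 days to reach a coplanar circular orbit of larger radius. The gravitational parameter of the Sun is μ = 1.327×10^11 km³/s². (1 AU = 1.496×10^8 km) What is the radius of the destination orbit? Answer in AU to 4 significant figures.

In km: r₁ = 0.588 × 1.496×10^8 = 8.79648×10^7 km.
Transfer time t = 395.6 days = 3.417984×10^7 s, and t = π√(a_t³/μ).
So a_t = (μ t²/π²)^(1/3) = (1.327×10^11 × (3.417984×10^7)² / π²)^(1/3) = 2.5044×10^8 km.
Since a_t = (r₁ + r₂)/2, r₂ = 2a_t − r₁ = 2×2.5044×10^8 − 8.79648×10^7 = 4.129152×10^8 km.
In AU: r₂ = 4.129152×10^8 / 1.496×10^8 = 2.760 AU.

r₂ = 2.760 AU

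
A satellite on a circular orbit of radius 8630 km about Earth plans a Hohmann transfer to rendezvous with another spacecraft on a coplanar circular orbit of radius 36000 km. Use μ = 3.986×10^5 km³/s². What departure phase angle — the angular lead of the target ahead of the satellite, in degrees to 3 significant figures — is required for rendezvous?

The Hohmann ellipse has a_t = (r₁ + r₂)/2 = 22315 km.
The half-period of the transfer ellipse is t = π√(a_t³/μ) = 16587.3 s.
Target angular speed ω₂ = √(μ/r₂³) = 9.24304×10^-5 rad/s.
Angle swept by the target during transfer: ω₂·t = 1.53317 rad = 87.84°.
The satellite traverses 180° on the transfer ellipse, so the target must lead by 180° − 87.84° = 92.2°.

φ = 92.2°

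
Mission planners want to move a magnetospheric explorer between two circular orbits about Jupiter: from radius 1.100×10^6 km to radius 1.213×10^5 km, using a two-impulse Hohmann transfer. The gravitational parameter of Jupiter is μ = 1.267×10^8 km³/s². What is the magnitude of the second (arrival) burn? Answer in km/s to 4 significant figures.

Δv₂ = 11.06 km/s

Semi-major axis of the transfer orbit: a_t = (1.100×10^6 + 1.213×10^5)/2 = 6.1065×10^5 km.
On the circular orbit at r = 1.213×10^5 km, v_c = √(μ/r) = 32.32 km/s.
Transfer-orbit speed at the same r (vis-viva, a = a_t): v_t = √[μ(2/r − 1/a_t)] = 43.38 km/s.
Δv₂ = |v_t − v_c| = |43.38 − 32.32| = 11.06 km/s.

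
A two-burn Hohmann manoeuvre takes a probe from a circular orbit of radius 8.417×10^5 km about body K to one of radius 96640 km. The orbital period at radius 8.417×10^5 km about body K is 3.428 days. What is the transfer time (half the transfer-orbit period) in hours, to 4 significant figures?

t = 17.12 hours

From Kepler's third law T² = 4π²r³/μ at r = 8.417×10^5 km, T = 3.428 days = 3.428 × 86400 s = 2.961792×10^5 s: μ = 4π²r³/T² = 2.68363×10^8 km³/s².
Semi-major axis of the transfer orbit: a_t = (8.417×10^5 + 96640)/2 = 4.6917×10^5 km.
Half the transfer-orbit period gives t = π√(a_t³/μ) = 61630 s.
Converting: 61630 s ÷ 3600 s/hour = 17.12 hours.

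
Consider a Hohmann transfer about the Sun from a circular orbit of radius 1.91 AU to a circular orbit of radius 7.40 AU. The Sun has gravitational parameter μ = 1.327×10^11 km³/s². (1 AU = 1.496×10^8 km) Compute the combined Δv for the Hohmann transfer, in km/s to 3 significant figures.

In km: r₁ = 1.91 × 1.496×10^8 = 2.85736×10^8 km; r₂ = 7.40 × 1.496×10^8 = 1.10704×10^9 km.
The Hohmann ellipse has a_t = (r₁ + r₂)/2 = 6.96388×10^8 km.
At r₁ the circular-orbit speed is v₁ = √(μ/r₁) = 21.550 km/s.
On the transfer ellipse at r₁, vis-viva gives v_p = √[μ(2/r₁ − 1/a_t)] = 27.171 km/s.
First burn Δv₁ = |v_p − v₁| = 5.621 km/s.
At r₂, v₂ = √(μ/r₂) = 10.948 km/s.
Transfer-orbit speed at r₂: v_a = √[μ(2/r₂ − 1/a_t)] = 7.0131 km/s.
Second burn Δv₂ = |v₂ − v_a| = 3.935 km/s.
Total Δv = Δv₁ + Δv₂ = 9.556 km/s.

Δv = 9.56 km/s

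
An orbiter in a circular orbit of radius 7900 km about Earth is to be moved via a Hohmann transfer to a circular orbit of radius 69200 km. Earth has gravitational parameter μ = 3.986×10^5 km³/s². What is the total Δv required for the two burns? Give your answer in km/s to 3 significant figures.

The Hohmann ellipse has a_t = (r₁ + r₂)/2 = 38550 km.
At r₁ the circular-orbit speed is v₁ = √(μ/r₁) = 7.1032 km/s.
On the transfer ellipse at r₁, vis-viva equation gives v_p = √[μ(2/r₁ − 1/a_t)] = 9.5169 km/s.
First burn Δv₁ = |v_p − v₁| = 2.4137 km/s.
Circular speed at r₂: v₂ = √(μ/r₂) = 2.400024 km/s.
Transfer-orbit speed at r₂: v_a = √[μ(2/r₂ − 1/a_t)] = 1.086468 km/s.
Second burn Δv₂ = |v₂ − v_a| = 1.3136 km/s.
Total Δv = Δv₁ + Δv₂ = 3.727 km/s.

Δv = 3.73 km/s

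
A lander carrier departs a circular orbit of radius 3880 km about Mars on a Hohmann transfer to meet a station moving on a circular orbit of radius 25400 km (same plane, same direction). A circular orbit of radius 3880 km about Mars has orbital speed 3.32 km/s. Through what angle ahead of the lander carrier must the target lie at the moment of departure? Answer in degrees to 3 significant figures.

From the circular-orbit relation v² = μ/r at r = 3880 km: μ = v²r = (3.32)² × 3880 = 42766.9 km³/s².
The Hohmann ellipse has a_t = (r₁ + r₂)/2 = 14640 km.
The half-period of the transfer ellipse is t = π√(a_t³/μ) = 26909.6 s.
The target's mean motion on its circular orbit is ω₂ = √(μ/r₂³) = 5.10862×10^-5 rad/s.
Angle swept by the target during transfer: ω₂·t = 1.37471 rad = 78.77°.
The lander carrier traverses 180° on the transfer ellipse, so the target must lead by 180° − 78.77° = 101°.

φ = 101°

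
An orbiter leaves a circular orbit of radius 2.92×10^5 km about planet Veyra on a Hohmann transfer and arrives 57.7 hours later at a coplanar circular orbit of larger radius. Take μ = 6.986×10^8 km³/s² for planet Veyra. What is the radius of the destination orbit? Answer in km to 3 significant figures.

r₂ = 2.61×10^6 km

Transfer time t = 57.7 hours = 2.0772×10^5 s, and t = π√(a_t³/μ).
So a_t = (μ t²/π²)^(1/3) = (6.986×10^8 × (2.0772×10^5)² / π²)^(1/3) = 1.4509×10^6 km.
Since a_t = (r₁ + r₂)/2, r₂ = 2a_t − r₁ = 2×1.4509×10^6 − 2.920×10^5 = 2.6098×10^6 km.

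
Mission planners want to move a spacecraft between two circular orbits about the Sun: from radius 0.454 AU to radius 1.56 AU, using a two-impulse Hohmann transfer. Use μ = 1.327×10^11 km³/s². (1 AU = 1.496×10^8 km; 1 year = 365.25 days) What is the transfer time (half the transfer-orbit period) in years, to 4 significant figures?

t = 0.5053 years

In km: r₁ = 0.454 × 1.496×10^8 = 6.79184×10^7 km; r₂ = 1.56 × 1.496×10^8 = 2.33376×10^8 km.
Semi-major axis of the transfer orbit: a_t = (6.79184×10^7 + 2.33376×10^8)/2 = 1.506472×10^8 km.
Half the transfer-orbit period gives t = π√(a_t³/μ) = 1.5946×10^7 s.
Converting: 1.5946×10^7 s ÷ 3.15576×10^7 s/year (365.25 × 86400) = 0.5053 years.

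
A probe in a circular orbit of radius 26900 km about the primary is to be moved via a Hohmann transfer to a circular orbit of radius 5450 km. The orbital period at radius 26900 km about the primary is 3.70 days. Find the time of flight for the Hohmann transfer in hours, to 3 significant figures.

From Kepler's third law T² = 4π²r³/μ at r = 26900 km, T = 3.70 days = 3.70 × 86400 s = 3.1968×10^5 s: μ = 4π²r³/T² = 7519.44 km³/s².
Transfer-ellipse semi-major axis a_t = (r₁ + r₂)/2 = (26900 + 5450)/2 = 16175 km.
By Kepler's third law the transfer-orbit period is T = 2π√(a_t³/μ), so t = T/2 = 74530 s.
Converting: 74530 s ÷ 3600 s/hour = 20.7 hours.

t = 20.7 hours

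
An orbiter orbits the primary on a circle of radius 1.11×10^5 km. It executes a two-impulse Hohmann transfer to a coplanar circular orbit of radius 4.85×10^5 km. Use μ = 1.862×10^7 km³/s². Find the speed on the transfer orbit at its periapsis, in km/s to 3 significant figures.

v = 16.5 km/s

The Hohmann ellipse has a_t = (r₁ + r₂)/2 = 2.980×10^5 km.
At periapsis, r = 1.110×10^5 km.
Vis-viva: v = √[μ(2/r − 1/a_t)] = √[1.862×10^7 × (2/1.110×10^5 − 1/2.980×10^5)] = 16.52 km/s.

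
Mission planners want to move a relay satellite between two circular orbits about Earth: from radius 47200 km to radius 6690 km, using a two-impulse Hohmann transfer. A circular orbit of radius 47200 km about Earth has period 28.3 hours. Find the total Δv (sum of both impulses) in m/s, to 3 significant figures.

Δv = 3960 m/s

From Kepler's third law T² = 4π²r³/μ at r = 47200 km, T = 28.3 hours = 28.3 × 3600 s = 1.0188×10^5 s: μ = 4π²r³/T² = 3.99952×10^5 km³/s².
Semi-major axis of the transfer orbit: a_t = (47200 + 6690)/2 = 26945 km.
Circular speed at r₁: v₁ = √(μ/r₁) = √(3.99952×10^5/47200) = 2.91094 km/s.
Transfer-orbit speed at r₁ (vis-viva): v_a = √[μ(2/r₁ − 1/a_t)] = 1.45046 km/s.
First burn Δv₁ = |v_a − v₁| = 1.4605 km/s.
Circular speed at r₂: v₂ = √(μ/r₂) = 7.73198 km/s.
Transfer-orbit speed at r₂: v_p = √[μ(2/r₂ − 1/a_t)] = 10.2335 km/s.
Second burn Δv₂ = |v₂ − v_p| = 2.5015 km/s.
Δv = Δv₁ + Δv₂ = 1.4605 + 2.5015 = 3.962 km/s.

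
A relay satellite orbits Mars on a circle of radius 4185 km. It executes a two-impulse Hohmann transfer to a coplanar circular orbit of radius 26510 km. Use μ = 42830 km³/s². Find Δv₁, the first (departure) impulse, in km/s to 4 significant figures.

The Hohmann ellipse has a_t = (r₁ + r₂)/2 = 15347.5 km.
Circular speed at r = 4185 km: v_c = √(μ/r) = 3.199 km/s.
Vis-viva on the transfer ellipse at r = 4185 km gives v_t = √[μ(2/r − 1/a_t)] = 4.204 km/s.
Δv₁ = |v_t − v_c| = |4.204 − 3.199| = 1.005 km/s.

Δv₁ = 1.005 km/s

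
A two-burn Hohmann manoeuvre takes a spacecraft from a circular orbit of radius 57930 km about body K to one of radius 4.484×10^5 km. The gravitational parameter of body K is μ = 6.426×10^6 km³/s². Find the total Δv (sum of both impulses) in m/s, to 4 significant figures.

Transfer-ellipse semi-major axis a_t = (r₁ + r₂)/2 = (57930 + 4.484×10^5)/2 = 2.53165×10^5 km.
Circular speed at r₁: v₁ = √(μ/r₁) = √(6.426×10^6/57930) = 10.5322 km/s.
On the transfer ellipse at r₁, v² = μ(2/r − 1/a) gives v_p = √[μ(2/r₁ − 1/a_t)] = 14.0168 km/s.
First burn Δv₁ = |v_p − v₁| = 3.4846 km/s.
At r₂, v₂ = √(μ/r₂) = 3.785625 km/s.
Transfer-orbit speed at r₂: v_a = √[μ(2/r₂ − 1/a_t)] = 1.810871 km/s.
Second burn Δv₂ = |v₂ − v_a| = 1.9748 km/s.
Δv = Δv₁ + Δv₂ = 3.4846 + 1.9748 = 5.459 km/s.

Δv = 5459 m/s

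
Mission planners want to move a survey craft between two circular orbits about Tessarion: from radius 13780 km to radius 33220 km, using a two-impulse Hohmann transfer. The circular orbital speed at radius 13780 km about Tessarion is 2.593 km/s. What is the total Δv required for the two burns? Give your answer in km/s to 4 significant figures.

Δv = 0.8812 km/s

From the circular-orbit relation v² = μ/r at r = 13780 km: μ = v²r = (2.593)² × 13780 = 92651.9 km³/s².
The Hohmann ellipse has a_t = (r₁ + r₂)/2 = 23500 km.
At r₁ the circular-orbit speed is v₁ = √(μ/r₁) = 2.593 km/s.
Transfer-orbit speed at r₁ (vis-viva equation): v_p = √[μ(2/r₁ − 1/a_t)] = 3.083 km/s.
First burn Δv₁ = |v_p − v₁| = 0.4900 km/s.
Circular speed at r₂: v₂ = √(μ/r₂) = 1.6700 km/s.
Transfer-orbit speed at r₂: v_a = √[μ(2/r₂ − 1/a_t)] = 1.2788 km/s.
Second burn Δv₂ = |v₂ − v_a| = 0.3912 km/s.
Total Δv = Δv₁ + Δv₂ = 0.8812 km/s.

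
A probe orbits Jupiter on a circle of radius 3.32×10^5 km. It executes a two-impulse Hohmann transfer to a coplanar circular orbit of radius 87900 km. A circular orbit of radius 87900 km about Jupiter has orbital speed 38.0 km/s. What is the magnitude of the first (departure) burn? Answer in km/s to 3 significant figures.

Δv₁ = 6.90 km/s

From the circular-orbit relation v² = μ/r at r = 87900 km: μ = v²r = (38.0)² × 87900 = 1.26928×10^8 km³/s².
Semi-major axis of the transfer orbit: a_t = (3.320×10^5 + 87900)/2 = 2.0995×10^5 km.
On the circular orbit at r = 3.320×10^5 km, v_c = √(μ/r) = 19.553 km/s.
Vis-viva on the transfer ellipse at r = 3.320×10^5 km gives v_t = √[μ(2/r − 1/a_t)] = 12.652 km/s.
Δv₁ = |v_t − v_c| = |12.652 − 19.553| = 6.901 km/s.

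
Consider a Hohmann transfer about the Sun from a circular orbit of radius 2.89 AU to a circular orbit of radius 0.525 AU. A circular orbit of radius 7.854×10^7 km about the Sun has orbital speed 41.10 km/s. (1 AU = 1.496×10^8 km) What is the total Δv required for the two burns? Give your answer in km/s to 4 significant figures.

From the circular-orbit relation v² = μ/r at r = 7.854×10^7 km: μ = v²r = (41.10)² × 7.854×10^7 = 1.32671×10^11 km³/s².
In km: r₁ = 2.89 × 1.496×10^8 = 4.32344×10^8 km; r₂ = 0.525 × 1.496×10^8 = 7.854×10^7 km.
The Hohmann ellipse has a_t = (r₁ + r₂)/2 = 2.55442×10^8 km.
At r₁ the circular-orbit speed is v₁ = √(μ/r₁) = 17.5175 km/s.
Transfer-orbit speed at r₁ (v² = μ(2/r − 1/a)): v_a = √[μ(2/r₁ − 1/a_t)] = 9.71341 km/s.
First burn Δv₁ = |v_a − v₁| = 7.804 km/s.
Circular speed at r₂: v₂ = √(μ/r₂) = 41.10 km/s.
Transfer-orbit speed at r₂: v_p = √[μ(2/r₂ − 1/a_t)] = 53.47 km/s.
Second burn Δv₂ = |v₂ − v_p| = 12.37 km/s.
Δv = Δv₁ + Δv₂ = 7.804 + 12.37 = 20.17 km/s.

Δv = 20.17 km/s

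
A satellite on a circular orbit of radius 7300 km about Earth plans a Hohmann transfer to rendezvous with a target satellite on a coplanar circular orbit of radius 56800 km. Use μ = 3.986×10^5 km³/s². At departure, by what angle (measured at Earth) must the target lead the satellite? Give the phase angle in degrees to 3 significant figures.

The Hohmann ellipse has a_t = (r₁ + r₂)/2 = 32050 km.
Transfer time t = π√(a_t³/μ) = 28551 s.
The target's mean motion on its circular orbit is ω₂ = √(μ/r₂³) = 4.6639×10^-5 rad/s.
Angle swept by the target during transfer: ω₂·t = 1.33159 rad = 76.29°.
Arrival is 180° from departure on the ellipse, so φ = 180° − 76.29° = 104°.

φ = 104°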